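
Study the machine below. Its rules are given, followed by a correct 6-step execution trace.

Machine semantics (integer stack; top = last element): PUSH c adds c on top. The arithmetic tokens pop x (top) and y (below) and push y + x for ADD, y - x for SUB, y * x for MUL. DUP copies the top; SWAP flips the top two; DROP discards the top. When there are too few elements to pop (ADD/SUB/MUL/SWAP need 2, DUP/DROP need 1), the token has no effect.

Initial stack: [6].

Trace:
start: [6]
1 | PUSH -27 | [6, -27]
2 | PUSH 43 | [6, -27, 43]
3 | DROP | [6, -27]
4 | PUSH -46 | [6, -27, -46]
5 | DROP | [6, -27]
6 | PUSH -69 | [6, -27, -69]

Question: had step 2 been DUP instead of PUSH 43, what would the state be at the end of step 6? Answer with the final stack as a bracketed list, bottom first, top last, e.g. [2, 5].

(re-executing from step 2 with the substitution; state before step 2: [6, -27])
2 | DUP | [6, -27, -27]
3 | DROP | [6, -27]
4 | PUSH -46 | [6, -27, -46]
5 | DROP | [6, -27]
6 | PUSH -69 | [6, -27, -69]

[6, -27, -69]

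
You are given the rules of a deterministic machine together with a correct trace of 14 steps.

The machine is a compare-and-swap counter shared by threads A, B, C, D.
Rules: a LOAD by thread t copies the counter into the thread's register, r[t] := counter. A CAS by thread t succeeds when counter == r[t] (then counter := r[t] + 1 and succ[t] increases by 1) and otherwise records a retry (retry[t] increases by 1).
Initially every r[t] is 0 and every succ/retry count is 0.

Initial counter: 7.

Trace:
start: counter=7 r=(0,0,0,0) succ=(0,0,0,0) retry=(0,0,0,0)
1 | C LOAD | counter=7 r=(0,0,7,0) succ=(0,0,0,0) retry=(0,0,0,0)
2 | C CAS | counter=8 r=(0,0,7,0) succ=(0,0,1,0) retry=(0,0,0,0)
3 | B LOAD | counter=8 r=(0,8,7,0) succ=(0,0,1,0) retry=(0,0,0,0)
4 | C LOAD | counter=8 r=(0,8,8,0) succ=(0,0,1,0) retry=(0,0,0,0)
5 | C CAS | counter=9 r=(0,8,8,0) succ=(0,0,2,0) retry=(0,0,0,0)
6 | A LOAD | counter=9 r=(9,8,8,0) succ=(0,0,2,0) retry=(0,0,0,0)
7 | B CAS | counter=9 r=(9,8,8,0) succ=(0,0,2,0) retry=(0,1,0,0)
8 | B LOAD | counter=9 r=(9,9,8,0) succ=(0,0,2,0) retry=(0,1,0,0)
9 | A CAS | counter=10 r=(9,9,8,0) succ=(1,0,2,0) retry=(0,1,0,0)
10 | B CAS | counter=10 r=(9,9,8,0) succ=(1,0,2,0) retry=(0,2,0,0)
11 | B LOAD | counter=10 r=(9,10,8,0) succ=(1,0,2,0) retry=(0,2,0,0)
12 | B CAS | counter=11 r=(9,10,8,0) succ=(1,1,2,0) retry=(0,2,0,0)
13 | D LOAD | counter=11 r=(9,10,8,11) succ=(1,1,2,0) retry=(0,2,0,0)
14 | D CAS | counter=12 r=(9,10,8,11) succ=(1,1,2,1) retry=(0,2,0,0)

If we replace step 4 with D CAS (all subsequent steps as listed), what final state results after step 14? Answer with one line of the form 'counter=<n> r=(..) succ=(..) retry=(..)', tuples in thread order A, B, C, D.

(re-executing from step 4 with the substitution; state before step 4: counter=8 r=(0,8,7,0) succ=(0,0,1,0) retry=(0,0,0,0))
4 | D CAS | counter=8 r=(0,8,7,0) succ=(0,0,1,0) retry=(0,0,0,1)
5 | C CAS | counter=8 r=(0,8,7,0) succ=(0,0,1,0) retry=(0,0,1,1)
6 | A LOAD | counter=8 r=(8,8,7,0) succ=(0,0,1,0) retry=(0,0,1,1)
7 | B CAS | counter=9 r=(8,8,7,0) succ=(0,1,1,0) retry=(0,0,1,1)
8 | B LOAD | counter=9 r=(8,9,7,0) succ=(0,1,1,0) retry=(0,0,1,1)
9 | A CAS | counter=9 r=(8,9,7,0) succ=(0,1,1,0) retry=(1,0,1,1)
10 | B CAS | counter=10 r=(8,9,7,0) succ=(0,2,1,0) retry=(1,0,1,1)
11 | B LOAD | counter=10 r=(8,10,7,0) succ=(0,2,1,0) retry=(1,0,1,1)
12 | B CAS | counter=11 r=(8,10,7,0) succ=(0,3,1,0) retry=(1,0,1,1)
13 | D LOAD | counter=11 r=(8,10,7,11) succ=(0,3,1,0) retry=(1,0,1,1)
14 | D CAS | counter=12 r=(8,10,7,11) succ=(0,3,1,1) retry=(1,0,1,1)

counter=12 r=(8,10,7,11) succ=(0,3,1,1) retry=(1,0,1,1)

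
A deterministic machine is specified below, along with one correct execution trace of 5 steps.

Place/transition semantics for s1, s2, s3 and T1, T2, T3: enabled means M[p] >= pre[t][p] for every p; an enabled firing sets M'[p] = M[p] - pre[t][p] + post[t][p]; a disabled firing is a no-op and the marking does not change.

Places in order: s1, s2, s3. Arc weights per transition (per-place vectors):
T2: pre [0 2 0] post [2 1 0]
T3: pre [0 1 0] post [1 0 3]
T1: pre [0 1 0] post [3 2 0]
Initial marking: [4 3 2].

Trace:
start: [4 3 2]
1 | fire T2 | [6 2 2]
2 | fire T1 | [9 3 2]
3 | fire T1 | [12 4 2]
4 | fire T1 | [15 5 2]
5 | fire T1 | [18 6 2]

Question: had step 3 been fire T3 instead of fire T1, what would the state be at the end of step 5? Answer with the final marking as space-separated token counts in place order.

(re-executing from step 3 with the substitution; state before step 3: [9 3 2])
3 | fire T3 | [10 2 5]
4 | fire T1 | [13 3 5]
5 | fire T1 | [16 4 5]

16 4 5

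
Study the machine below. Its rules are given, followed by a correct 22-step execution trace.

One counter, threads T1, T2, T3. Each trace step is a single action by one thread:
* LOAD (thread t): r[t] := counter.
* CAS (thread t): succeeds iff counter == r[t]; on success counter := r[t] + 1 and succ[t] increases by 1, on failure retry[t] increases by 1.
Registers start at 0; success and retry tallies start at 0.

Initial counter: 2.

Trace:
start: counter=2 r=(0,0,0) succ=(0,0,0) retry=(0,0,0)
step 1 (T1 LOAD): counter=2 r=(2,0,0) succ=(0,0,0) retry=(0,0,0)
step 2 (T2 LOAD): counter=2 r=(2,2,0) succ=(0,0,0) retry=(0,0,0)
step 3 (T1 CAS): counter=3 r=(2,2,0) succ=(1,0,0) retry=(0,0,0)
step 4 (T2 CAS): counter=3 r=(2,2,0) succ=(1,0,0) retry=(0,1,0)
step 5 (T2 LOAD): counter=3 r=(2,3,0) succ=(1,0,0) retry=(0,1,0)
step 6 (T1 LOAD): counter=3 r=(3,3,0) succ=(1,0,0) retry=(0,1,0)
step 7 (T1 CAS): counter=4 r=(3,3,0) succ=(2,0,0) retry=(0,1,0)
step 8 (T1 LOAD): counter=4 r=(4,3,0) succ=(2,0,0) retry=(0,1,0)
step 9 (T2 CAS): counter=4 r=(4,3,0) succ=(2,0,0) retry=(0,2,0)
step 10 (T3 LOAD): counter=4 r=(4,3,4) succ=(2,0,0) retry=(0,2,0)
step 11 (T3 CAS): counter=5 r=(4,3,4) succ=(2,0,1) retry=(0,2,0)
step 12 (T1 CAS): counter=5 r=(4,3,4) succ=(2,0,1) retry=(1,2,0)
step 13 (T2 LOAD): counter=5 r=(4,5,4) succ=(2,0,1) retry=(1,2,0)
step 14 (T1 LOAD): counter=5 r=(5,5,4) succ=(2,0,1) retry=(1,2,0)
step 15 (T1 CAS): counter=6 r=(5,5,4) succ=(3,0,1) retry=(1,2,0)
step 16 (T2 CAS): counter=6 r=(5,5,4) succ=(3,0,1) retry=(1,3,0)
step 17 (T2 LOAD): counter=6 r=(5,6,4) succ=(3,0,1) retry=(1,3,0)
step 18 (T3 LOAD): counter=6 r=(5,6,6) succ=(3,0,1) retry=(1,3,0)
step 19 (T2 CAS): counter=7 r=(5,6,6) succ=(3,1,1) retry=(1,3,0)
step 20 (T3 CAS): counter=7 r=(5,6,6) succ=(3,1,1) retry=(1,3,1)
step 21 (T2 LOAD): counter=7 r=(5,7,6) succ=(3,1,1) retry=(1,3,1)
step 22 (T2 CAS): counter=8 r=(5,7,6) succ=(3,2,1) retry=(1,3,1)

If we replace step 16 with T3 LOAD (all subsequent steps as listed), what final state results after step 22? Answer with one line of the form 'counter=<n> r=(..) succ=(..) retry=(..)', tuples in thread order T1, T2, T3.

(re-executing from step 16 with the substitution; state before step 16: counter=6 r=(5,5,4) succ=(3,0,1) retry=(1,2,0))
step 16 (T3 LOAD): counter=6 r=(5,5,6) succ=(3,0,1) retry=(1,2,0)
step 17 (T2 LOAD): counter=6 r=(5,6,6) succ=(3,0,1) retry=(1,2,0)
step 18 (T3 LOAD): counter=6 r=(5,6,6) succ=(3,0,1) retry=(1,2,0)
step 19 (T2 CAS): counter=7 r=(5,6,6) succ=(3,1,1) retry=(1,2,0)
step 20 (T3 CAS): counter=7 r=(5,6,6) succ=(3,1,1) retry=(1,2,1)
step 21 (T2 LOAD): counter=7 r=(5,7,6) succ=(3,1,1) retry=(1,2,1)
step 22 (T2 CAS): counter=8 r=(5,7,6) succ=(3,2,1) retry=(1,2,1)

counter=8 r=(5,7,6) succ=(3,2,1) retry=(1,2,1)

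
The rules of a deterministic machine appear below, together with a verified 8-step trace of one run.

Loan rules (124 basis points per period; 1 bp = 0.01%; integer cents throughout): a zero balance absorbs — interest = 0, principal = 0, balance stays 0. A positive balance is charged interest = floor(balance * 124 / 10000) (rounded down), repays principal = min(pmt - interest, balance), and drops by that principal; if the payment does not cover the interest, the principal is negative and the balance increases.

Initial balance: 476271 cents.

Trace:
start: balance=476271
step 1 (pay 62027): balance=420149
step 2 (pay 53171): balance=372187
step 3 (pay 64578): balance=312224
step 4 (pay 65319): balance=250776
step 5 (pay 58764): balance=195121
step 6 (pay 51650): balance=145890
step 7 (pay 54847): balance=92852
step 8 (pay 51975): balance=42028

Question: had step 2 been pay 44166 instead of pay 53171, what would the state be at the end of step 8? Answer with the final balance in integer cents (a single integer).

(re-executing from step 2 with the substitution; state before step 2: balance=420149)
step 2 (pay 44166): balance=381192
step 3 (pay 64578): balance=321340
step 4 (pay 65319): balance=260005
step 5 (pay 58764): balance=204465
step 6 (pay 51650): balance=155350
step 7 (pay 54847): balance=102429
step 8 (pay 51975): balance=51724

51724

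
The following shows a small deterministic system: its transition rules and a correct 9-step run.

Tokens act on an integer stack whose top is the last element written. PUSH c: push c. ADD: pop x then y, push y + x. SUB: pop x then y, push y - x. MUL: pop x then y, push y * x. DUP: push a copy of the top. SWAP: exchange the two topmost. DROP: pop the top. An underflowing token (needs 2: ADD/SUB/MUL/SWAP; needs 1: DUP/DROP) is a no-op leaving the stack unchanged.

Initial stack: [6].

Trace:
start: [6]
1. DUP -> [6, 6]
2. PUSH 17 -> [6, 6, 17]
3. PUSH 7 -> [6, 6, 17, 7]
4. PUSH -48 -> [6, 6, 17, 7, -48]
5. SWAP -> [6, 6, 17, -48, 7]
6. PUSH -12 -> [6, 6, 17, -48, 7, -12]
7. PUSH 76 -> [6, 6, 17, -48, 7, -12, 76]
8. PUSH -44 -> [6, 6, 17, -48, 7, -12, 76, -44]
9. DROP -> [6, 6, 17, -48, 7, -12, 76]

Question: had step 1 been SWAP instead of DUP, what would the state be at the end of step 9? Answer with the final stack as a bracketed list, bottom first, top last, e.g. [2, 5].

(re-executing from step 1 with the substitution; state before step 1: [6])
1. SWAP -> [6]
2. PUSH 17 -> [6, 17]
3. PUSH 7 -> [6, 17, 7]
4. PUSH -48 -> [6, 17, 7, -48]
5. SWAP -> [6, 17, -48, 7]
6. PUSH -12 -> [6, 17, -48, 7, -12]
7. PUSH 76 -> [6, 17, -48, 7, -12, 76]
8. PUSH -44 -> [6, 17, -48, 7, -12, 76, -44]
9. DROP -> [6, 17, -48, 7, -12, 76]

[6, 17, -48, 7, -12, 76]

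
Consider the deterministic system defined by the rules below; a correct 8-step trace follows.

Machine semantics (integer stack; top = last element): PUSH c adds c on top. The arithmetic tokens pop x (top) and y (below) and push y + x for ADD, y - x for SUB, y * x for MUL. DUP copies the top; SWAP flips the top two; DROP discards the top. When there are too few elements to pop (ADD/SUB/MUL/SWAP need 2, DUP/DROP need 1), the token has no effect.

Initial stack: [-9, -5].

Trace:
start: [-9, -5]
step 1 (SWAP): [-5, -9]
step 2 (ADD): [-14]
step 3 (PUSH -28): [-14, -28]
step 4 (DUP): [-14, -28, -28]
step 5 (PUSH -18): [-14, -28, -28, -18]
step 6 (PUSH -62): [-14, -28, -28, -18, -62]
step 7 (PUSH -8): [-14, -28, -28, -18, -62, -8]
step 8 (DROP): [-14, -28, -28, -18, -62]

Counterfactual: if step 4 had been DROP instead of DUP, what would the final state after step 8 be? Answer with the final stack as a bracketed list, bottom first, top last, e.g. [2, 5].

(re-executing from step 4 with the substitution; state before step 4: [-14, -28])
step 4 (DROP): [-14]
step 5 (PUSH -18): [-14, -18]
step 6 (PUSH -62): [-14, -18, -62]
step 7 (PUSH -8): [-14, -18, -62, -8]
step 8 (DROP): [-14, -18, -62]

[-14, -18, -62]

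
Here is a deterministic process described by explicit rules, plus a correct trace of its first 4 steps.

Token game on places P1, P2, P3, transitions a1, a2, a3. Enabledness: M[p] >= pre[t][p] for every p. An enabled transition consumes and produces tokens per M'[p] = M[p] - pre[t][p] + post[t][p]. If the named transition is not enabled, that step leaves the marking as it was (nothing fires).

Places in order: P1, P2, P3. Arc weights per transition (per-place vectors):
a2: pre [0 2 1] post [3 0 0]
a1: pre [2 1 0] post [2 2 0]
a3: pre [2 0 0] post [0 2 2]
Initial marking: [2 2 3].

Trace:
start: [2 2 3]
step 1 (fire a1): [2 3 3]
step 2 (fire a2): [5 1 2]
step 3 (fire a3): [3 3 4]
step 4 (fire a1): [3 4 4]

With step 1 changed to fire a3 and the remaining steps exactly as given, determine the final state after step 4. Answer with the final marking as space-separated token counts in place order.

1 4 6

(re-executing from step 1 with the substitution; state before step 1: [2 2 3])
step 1 (fire a3): [0 4 5]
step 2 (fire a2): [3 2 4]
step 3 (fire a3): [1 4 6]
step 4 (fire a1): [1 4 6]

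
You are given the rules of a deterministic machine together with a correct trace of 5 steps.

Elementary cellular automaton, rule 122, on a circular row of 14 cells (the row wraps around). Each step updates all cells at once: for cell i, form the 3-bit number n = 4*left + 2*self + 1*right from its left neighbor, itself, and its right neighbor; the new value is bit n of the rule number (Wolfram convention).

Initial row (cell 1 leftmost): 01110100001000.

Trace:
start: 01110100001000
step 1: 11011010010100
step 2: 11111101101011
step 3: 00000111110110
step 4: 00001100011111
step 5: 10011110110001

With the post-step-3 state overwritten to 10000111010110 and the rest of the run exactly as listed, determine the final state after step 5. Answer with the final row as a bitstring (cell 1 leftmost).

state after step 3 := 10000111010110
step 4: 01001101101111
step 5: 10111111111001

10111111111001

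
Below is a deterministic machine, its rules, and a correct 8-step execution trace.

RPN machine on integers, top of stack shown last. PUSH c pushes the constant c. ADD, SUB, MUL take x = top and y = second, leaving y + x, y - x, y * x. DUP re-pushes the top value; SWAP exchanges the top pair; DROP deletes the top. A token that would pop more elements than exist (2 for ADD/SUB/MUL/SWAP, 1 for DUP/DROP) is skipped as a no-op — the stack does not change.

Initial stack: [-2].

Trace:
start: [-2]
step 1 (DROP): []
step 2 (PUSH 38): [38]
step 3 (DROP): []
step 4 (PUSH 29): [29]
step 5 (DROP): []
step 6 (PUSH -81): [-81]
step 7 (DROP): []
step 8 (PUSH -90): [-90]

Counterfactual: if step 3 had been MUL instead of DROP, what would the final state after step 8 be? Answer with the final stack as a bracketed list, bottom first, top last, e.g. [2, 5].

(re-executing from step 3 with the substitution; state before step 3: [38])
step 3 (MUL): [38]
step 4 (PUSH 29): [38, 29]
step 5 (DROP): [38]
step 6 (PUSH -81): [38, -81]
step 7 (DROP): [38]
step 8 (PUSH -90): [38, -90]

[38, -90]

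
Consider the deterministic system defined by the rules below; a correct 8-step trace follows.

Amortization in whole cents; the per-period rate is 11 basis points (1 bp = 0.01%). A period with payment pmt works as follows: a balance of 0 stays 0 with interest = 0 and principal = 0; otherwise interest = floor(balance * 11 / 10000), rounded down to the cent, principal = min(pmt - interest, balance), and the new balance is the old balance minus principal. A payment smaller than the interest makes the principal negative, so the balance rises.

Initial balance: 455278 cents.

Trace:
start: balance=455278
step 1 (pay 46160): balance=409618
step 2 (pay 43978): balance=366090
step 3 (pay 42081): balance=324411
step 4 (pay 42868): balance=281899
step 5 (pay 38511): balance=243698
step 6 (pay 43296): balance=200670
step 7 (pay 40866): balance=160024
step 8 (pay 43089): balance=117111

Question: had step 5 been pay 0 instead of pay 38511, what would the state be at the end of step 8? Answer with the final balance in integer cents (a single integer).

155749

(re-executing from step 5 with the substitution; state before step 5: balance=281899)
step 5 (pay 0): balance=282209
step 6 (pay 43296): balance=239223
step 7 (pay 40866): balance=198620
step 8 (pay 43089): balance=155749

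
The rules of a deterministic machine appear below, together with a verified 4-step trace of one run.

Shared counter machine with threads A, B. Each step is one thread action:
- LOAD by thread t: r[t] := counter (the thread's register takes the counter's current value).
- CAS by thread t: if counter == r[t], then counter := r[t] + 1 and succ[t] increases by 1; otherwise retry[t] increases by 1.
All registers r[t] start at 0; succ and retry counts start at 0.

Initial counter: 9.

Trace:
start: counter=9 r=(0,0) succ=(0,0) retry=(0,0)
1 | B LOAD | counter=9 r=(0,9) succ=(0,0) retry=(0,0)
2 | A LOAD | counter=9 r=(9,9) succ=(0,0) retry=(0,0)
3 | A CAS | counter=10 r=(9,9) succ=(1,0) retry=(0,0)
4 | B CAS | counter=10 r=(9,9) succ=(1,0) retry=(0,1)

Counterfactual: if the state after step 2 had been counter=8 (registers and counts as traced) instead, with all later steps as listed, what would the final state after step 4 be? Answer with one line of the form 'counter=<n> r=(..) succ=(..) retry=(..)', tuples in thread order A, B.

state after step 2 := counter=8 r=(9,9) succ=(0,0) retry=(0,0)
3 | A CAS | counter=8 r=(9,9) succ=(0,0) retry=(1,0)
4 | B CAS | counter=8 r=(9,9) succ=(0,0) retry=(1,1)

counter=8 r=(9,9) succ=(0,0) retry=(1,1)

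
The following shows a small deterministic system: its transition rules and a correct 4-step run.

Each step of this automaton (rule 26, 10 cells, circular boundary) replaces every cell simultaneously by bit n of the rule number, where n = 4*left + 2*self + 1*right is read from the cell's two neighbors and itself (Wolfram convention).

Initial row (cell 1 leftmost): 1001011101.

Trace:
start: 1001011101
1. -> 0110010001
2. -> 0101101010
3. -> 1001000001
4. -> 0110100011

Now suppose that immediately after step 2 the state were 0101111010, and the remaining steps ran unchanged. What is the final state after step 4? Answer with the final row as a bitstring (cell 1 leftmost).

0110100011

state after step 2 := 0101111010
3. -> 1001000001
4. -> 0110100011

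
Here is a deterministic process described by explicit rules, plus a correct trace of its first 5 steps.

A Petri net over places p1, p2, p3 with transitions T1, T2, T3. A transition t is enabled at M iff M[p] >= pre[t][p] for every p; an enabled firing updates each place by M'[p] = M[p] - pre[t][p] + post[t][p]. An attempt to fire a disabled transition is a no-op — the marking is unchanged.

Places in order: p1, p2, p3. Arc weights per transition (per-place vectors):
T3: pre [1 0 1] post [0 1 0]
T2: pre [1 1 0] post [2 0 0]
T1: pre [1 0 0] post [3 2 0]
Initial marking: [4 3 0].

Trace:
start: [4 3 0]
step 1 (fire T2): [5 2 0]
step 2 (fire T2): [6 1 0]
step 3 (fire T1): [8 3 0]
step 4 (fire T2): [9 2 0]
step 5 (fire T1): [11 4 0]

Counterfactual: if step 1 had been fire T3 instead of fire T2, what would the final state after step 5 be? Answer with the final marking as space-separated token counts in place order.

10 5 0

(re-executing from step 1 with the substitution; state before step 1: [4 3 0])
step 1 (fire T3): [4 3 0]
step 2 (fire T2): [5 2 0]
step 3 (fire T1): [7 4 0]
step 4 (fire T2): [8 3 0]
step 5 (fire T1): [10 5 0]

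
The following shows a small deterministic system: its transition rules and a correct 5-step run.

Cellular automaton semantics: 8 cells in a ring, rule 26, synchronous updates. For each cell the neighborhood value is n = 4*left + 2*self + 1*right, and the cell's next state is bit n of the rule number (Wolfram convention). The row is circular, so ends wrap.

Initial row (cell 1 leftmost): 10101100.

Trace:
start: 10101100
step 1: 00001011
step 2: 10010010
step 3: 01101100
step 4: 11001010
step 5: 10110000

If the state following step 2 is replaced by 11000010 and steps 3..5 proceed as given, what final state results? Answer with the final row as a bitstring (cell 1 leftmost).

10110010

state after step 2 := 11000010
step 3: 10100100
step 4: 00011011
step 5: 10110010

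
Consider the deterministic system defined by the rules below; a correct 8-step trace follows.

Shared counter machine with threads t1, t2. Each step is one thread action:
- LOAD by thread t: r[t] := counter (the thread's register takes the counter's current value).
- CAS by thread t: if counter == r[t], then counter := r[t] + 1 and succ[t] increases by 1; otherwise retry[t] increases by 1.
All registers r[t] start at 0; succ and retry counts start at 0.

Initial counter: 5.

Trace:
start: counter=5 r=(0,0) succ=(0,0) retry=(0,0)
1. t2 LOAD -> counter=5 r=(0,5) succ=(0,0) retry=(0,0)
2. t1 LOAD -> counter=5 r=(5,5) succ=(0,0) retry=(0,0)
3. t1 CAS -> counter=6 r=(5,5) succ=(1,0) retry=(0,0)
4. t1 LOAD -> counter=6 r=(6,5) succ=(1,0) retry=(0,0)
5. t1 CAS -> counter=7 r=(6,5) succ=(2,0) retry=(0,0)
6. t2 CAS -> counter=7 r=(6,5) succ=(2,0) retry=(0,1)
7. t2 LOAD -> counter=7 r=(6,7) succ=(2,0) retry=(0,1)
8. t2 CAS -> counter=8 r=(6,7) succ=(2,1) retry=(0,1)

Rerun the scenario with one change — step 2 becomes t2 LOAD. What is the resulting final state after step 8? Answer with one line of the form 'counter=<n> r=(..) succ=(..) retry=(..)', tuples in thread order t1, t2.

(re-executing from step 2 with the substitution; state before step 2: counter=5 r=(0,5) succ=(0,0) retry=(0,0))
2. t2 LOAD -> counter=5 r=(0,5) succ=(0,0) retry=(0,0)
3. t1 CAS -> counter=5 r=(0,5) succ=(0,0) retry=(1,0)
4. t1 LOAD -> counter=5 r=(5,5) succ=(0,0) retry=(1,0)
5. t1 CAS -> counter=6 r=(5,5) succ=(1,0) retry=(1,0)
6. t2 CAS -> counter=6 r=(5,5) succ=(1,0) retry=(1,1)
7. t2 LOAD -> counter=6 r=(5,6) succ=(1,0) retry=(1,1)
8. t2 CAS -> counter=7 r=(5,6) succ=(1,1) retry=(1,1)

counter=7 r=(5,6) succ=(1,1) retry=(1,1)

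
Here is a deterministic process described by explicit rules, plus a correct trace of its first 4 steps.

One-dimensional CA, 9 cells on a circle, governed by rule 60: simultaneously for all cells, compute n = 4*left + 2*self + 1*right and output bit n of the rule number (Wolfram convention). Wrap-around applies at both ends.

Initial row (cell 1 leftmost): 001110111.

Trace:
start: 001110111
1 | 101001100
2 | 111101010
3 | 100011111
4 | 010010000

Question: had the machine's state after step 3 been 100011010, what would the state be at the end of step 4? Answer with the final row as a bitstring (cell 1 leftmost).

state after step 3 := 100011010
4 | 110010111

110010111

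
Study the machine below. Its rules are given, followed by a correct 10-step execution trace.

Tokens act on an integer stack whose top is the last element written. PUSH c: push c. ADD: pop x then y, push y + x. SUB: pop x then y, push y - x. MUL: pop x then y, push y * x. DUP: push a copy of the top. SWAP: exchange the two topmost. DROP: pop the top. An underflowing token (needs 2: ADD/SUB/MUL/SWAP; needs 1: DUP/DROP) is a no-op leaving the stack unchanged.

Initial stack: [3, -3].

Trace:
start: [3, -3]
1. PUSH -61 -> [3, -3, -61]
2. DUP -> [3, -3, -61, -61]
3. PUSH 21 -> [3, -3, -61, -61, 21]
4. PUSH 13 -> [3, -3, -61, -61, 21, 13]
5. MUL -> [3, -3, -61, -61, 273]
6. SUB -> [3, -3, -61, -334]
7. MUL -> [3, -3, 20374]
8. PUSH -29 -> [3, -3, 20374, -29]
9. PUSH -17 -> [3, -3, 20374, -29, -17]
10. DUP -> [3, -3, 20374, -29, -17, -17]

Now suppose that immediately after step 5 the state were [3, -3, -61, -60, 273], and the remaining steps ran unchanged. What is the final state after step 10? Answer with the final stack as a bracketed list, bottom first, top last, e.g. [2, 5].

state after step 5 := [3, -3, -61, -60, 273]
6. SUB -> [3, -3, -61, -333]
7. MUL -> [3, -3, 20313]
8. PUSH -29 -> [3, -3, 20313, -29]
9. PUSH -17 -> [3, -3, 20313, -29, -17]
10. DUP -> [3, -3, 20313, -29, -17, -17]

[3, -3, 20313, -29, -17, -17]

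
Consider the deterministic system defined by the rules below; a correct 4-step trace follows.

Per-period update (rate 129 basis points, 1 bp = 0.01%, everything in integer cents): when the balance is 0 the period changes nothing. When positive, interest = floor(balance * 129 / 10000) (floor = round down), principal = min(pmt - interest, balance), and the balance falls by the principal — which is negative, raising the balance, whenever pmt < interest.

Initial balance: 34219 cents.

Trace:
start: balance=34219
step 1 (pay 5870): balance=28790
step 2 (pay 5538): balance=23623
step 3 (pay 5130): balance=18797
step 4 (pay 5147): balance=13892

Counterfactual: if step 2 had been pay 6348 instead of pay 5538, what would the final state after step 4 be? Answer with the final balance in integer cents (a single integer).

13061

(re-executing from step 2 with the substitution; state before step 2: balance=28790)
step 2 (pay 6348): balance=22813
step 3 (pay 5130): balance=17977
step 4 (pay 5147): balance=13061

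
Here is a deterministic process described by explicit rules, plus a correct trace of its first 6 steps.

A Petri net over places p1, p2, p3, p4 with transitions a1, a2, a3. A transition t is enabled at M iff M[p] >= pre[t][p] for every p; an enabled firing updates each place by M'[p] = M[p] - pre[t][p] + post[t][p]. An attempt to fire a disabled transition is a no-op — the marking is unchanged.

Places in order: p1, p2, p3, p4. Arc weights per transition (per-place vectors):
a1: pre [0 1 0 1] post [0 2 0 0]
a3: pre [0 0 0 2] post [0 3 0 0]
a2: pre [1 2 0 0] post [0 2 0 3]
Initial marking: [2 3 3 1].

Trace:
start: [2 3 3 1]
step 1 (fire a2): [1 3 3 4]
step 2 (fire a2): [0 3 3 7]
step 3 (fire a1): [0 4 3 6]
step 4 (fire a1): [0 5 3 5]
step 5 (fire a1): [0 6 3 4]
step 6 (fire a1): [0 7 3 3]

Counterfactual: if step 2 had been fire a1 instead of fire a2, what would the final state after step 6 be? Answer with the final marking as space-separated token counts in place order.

(re-executing from step 2 with the substitution; state before step 2: [1 3 3 4])
step 2 (fire a1): [1 4 3 3]
step 3 (fire a1): [1 5 3 2]
step 4 (fire a1): [1 6 3 1]
step 5 (fire a1): [1 7 3 0]
step 6 (fire a1): [1 7 3 0]

1 7 3 0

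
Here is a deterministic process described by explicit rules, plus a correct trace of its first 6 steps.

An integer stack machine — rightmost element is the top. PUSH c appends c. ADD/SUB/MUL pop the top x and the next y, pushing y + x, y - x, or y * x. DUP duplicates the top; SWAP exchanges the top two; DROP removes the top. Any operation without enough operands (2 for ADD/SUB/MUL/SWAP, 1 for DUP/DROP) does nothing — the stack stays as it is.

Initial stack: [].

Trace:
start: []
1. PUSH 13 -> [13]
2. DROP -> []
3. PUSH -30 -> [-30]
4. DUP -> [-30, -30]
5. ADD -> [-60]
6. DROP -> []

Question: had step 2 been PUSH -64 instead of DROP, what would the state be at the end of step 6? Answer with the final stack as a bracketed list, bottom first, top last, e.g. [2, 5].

[13, -64]

(re-executing from step 2 with the substitution; state before step 2: [13])
2. PUSH -64 -> [13, -64]
3. PUSH -30 -> [13, -64, -30]
4. DUP -> [13, -64, -30, -30]
5. ADD -> [13, -64, -60]
6. DROP -> [13, -64]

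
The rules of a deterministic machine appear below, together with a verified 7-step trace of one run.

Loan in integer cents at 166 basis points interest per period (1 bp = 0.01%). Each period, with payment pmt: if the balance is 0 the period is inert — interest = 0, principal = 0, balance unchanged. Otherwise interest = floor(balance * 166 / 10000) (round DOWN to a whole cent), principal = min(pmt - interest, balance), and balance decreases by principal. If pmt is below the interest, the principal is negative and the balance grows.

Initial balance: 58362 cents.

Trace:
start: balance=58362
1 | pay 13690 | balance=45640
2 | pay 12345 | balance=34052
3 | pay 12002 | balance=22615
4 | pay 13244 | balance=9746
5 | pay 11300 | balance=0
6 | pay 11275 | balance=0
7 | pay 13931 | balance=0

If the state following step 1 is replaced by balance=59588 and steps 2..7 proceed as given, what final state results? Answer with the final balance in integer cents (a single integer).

0

state after step 1 := balance=59588
2 | pay 12345 | balance=48232
3 | pay 12002 | balance=37030
4 | pay 13244 | balance=24400
5 | pay 11300 | balance=13505
6 | pay 11275 | balance=2454
7 | pay 13931 | balance=0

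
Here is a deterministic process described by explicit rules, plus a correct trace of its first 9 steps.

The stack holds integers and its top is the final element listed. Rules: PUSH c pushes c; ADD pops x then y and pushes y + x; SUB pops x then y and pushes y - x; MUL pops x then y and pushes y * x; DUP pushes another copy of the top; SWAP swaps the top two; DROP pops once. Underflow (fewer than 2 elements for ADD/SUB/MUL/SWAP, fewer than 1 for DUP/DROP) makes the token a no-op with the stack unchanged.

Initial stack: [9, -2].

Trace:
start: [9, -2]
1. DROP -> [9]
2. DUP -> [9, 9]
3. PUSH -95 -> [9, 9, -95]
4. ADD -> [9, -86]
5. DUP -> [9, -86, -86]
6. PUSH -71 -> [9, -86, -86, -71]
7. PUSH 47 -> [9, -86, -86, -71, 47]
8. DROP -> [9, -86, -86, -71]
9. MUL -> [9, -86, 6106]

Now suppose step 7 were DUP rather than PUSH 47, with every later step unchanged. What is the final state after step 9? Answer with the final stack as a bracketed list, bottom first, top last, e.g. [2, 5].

(re-executing from step 7 with the substitution; state before step 7: [9, -86, -86, -71])
7. DUP -> [9, -86, -86, -71, -71]
8. DROP -> [9, -86, -86, -71]
9. MUL -> [9, -86, 6106]

[9, -86, 6106]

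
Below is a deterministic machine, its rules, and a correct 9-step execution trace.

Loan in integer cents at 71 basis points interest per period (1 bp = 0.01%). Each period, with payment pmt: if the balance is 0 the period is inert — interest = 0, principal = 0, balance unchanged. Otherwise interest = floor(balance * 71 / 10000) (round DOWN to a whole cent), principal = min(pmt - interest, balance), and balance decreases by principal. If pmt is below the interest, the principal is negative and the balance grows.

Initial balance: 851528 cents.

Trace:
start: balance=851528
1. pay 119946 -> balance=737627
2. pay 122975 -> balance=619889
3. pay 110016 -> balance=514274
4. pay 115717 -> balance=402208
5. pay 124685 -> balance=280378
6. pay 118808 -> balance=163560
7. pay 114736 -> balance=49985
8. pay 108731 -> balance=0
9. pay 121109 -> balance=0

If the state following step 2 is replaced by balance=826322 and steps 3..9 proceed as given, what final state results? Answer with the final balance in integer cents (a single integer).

state after step 2 := balance=826322
3. pay 110016 -> balance=722172
4. pay 115717 -> balance=611582
5. pay 124685 -> balance=491239
6. pay 118808 -> balance=375918
7. pay 114736 -> balance=263851
8. pay 108731 -> balance=156993
9. pay 121109 -> balance=36998

36998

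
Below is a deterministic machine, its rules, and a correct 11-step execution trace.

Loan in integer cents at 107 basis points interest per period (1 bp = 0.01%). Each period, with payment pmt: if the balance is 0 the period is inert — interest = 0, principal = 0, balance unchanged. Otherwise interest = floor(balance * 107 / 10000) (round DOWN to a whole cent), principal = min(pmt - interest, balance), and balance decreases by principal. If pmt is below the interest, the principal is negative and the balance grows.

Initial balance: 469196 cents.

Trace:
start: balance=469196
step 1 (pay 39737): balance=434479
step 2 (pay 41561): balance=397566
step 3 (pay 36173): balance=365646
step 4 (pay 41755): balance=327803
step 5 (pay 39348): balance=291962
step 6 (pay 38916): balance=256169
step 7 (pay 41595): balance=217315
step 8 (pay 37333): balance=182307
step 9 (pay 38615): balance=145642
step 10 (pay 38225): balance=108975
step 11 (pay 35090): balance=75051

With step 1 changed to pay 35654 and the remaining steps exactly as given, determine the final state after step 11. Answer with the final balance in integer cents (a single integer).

(re-executing from step 1 with the substitution; state before step 1: balance=469196)
step 1 (pay 35654): balance=438562
step 2 (pay 41561): balance=401693
step 3 (pay 36173): balance=369818
step 4 (pay 41755): balance=332020
step 5 (pay 39348): balance=296224
step 6 (pay 38916): balance=260477
step 7 (pay 41595): balance=221669
step 8 (pay 37333): balance=186707
step 9 (pay 38615): balance=150089
step 10 (pay 38225): balance=113469
step 11 (pay 35090): balance=79593

79593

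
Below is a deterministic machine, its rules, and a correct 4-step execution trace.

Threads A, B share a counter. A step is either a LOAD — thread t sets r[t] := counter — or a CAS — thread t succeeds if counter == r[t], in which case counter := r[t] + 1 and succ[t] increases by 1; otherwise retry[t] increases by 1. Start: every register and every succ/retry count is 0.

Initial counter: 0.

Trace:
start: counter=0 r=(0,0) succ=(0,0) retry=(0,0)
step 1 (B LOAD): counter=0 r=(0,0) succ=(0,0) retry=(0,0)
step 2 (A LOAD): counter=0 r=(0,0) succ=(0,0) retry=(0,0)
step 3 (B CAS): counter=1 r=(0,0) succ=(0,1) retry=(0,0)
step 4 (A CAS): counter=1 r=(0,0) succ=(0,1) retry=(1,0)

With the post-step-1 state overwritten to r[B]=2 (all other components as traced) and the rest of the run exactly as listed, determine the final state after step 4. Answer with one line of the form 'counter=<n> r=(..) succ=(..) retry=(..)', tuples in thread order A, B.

counter=1 r=(0,2) succ=(1,0) retry=(0,1)

state after step 1 := counter=0 r=(0,2) succ=(0,0) retry=(0,0)
step 2 (A LOAD): counter=0 r=(0,2) succ=(0,0) retry=(0,0)
step 3 (B CAS): counter=0 r=(0,2) succ=(0,0) retry=(0,1)
step 4 (A CAS): counter=1 r=(0,2) succ=(1,0) retry=(0,1)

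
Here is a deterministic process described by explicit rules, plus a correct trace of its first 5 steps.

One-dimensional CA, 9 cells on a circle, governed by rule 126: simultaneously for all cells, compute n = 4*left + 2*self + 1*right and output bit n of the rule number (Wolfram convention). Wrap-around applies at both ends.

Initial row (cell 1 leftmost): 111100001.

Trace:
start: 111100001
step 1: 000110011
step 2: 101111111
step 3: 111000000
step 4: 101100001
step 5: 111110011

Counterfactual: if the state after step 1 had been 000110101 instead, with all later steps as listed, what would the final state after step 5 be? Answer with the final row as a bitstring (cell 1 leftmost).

state after step 1 := 000110101
step 2: 101111111
step 3: 111000000
step 4: 101100001
step 5: 111110011

111110011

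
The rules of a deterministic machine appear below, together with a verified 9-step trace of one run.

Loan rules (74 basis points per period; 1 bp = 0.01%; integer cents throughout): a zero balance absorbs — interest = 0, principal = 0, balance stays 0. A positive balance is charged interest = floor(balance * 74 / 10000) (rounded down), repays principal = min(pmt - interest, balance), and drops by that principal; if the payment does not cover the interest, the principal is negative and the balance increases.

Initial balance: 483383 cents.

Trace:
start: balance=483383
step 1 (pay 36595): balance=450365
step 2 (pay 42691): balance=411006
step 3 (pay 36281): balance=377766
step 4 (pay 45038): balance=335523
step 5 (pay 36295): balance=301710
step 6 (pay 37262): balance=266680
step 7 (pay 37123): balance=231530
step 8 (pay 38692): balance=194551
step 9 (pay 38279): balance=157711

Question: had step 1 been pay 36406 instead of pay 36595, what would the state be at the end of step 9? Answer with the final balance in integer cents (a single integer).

(re-executing from step 1 with the substitution; state before step 1: balance=483383)
step 1 (pay 36406): balance=450554
step 2 (pay 42691): balance=411197
step 3 (pay 36281): balance=377958
step 4 (pay 45038): balance=335716
step 5 (pay 36295): balance=301905
step 6 (pay 37262): balance=266877
step 7 (pay 37123): balance=231728
step 8 (pay 38692): balance=194750
step 9 (pay 38279): balance=157912

157912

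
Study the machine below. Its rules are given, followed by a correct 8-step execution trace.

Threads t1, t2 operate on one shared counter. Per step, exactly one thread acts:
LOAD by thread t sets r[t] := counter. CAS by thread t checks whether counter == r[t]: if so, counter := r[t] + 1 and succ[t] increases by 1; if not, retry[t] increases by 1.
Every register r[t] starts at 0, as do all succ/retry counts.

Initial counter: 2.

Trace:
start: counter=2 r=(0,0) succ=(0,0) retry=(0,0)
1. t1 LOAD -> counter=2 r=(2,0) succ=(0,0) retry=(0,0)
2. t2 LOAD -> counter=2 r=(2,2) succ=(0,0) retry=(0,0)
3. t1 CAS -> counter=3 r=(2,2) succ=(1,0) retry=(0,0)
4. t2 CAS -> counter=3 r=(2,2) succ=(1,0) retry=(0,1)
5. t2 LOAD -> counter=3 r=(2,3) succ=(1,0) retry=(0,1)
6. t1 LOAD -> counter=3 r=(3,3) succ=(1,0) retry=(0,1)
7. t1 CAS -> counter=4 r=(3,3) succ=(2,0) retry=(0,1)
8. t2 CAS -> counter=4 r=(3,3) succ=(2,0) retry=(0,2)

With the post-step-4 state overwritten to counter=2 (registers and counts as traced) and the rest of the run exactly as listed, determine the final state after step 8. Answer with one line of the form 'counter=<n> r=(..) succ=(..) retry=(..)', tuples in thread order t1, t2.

state after step 4 := counter=2 r=(2,2) succ=(1,0) retry=(0,1)
5. t2 LOAD -> counter=2 r=(2,2) succ=(1,0) retry=(0,1)
6. t1 LOAD -> counter=2 r=(2,2) succ=(1,0) retry=(0,1)
7. t1 CAS -> counter=3 r=(2,2) succ=(2,0) retry=(0,1)
8. t2 CAS -> counter=3 r=(2,2) succ=(2,0) retry=(0,2)

counter=3 r=(2,2) succ=(2,0) retry=(0,2)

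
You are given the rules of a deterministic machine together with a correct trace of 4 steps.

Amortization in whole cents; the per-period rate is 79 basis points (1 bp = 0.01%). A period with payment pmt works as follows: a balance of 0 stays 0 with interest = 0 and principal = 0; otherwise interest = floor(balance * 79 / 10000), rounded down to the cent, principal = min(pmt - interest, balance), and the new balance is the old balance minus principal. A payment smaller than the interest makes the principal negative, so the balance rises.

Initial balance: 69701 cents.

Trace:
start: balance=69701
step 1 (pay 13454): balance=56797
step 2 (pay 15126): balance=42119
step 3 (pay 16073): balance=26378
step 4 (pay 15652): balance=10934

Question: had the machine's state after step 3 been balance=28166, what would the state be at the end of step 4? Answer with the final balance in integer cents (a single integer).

state after step 3 := balance=28166
step 4 (pay 15652): balance=12736

12736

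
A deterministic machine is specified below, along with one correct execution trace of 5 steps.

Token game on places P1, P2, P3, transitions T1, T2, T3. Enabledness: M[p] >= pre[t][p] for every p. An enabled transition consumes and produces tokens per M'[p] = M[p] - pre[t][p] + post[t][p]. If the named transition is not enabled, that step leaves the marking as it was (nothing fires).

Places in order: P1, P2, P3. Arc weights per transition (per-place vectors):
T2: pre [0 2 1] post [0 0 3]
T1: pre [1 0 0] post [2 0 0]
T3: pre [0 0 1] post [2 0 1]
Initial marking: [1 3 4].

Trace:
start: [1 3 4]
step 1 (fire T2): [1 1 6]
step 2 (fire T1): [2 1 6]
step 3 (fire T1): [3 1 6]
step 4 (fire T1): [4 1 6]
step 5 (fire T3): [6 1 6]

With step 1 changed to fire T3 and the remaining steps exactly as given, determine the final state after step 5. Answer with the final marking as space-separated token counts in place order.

8 3 4

(re-executing from step 1 with the substitution; state before step 1: [1 3 4])
step 1 (fire T3): [3 3 4]
step 2 (fire T1): [4 3 4]
step 3 (fire T1): [5 3 4]
step 4 (fire T1): [6 3 4]
step 5 (fire T3): [8 3 4]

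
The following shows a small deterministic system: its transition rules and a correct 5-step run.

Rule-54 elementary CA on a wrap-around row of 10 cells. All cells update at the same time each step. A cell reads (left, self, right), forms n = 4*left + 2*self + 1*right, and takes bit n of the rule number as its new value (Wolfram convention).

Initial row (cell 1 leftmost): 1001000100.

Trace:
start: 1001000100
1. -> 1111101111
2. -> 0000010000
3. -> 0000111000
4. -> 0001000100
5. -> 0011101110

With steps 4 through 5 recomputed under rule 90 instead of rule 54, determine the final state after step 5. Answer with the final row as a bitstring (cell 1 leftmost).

0011101110

(re-executing steps 4..5 under rule 90; state before step 4: 0000111000)
4. -> 0001101100
5. -> 0011101110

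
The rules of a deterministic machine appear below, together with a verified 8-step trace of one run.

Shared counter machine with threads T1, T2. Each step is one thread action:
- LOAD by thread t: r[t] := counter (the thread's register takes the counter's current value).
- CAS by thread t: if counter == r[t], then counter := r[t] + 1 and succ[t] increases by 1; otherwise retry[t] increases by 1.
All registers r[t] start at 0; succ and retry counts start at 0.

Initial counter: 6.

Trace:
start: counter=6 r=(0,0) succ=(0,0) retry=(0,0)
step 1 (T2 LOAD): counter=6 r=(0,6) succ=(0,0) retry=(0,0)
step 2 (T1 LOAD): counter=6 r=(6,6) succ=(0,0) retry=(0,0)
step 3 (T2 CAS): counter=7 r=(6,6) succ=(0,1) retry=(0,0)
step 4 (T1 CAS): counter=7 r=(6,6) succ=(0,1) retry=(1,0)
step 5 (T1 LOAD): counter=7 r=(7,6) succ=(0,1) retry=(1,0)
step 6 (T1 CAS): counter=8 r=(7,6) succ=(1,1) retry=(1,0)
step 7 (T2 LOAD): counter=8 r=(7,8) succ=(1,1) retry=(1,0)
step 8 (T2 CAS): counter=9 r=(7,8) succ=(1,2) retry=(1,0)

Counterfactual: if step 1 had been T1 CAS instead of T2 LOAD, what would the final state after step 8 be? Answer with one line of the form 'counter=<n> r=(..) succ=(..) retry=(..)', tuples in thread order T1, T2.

(re-executing from step 1 with the substitution; state before step 1: counter=6 r=(0,0) succ=(0,0) retry=(0,0))
step 1 (T1 CAS): counter=6 r=(0,0) succ=(0,0) retry=(1,0)
step 2 (T1 LOAD): counter=6 r=(6,0) succ=(0,0) retry=(1,0)
step 3 (T2 CAS): counter=6 r=(6,0) succ=(0,0) retry=(1,1)
step 4 (T1 CAS): counter=7 r=(6,0) succ=(1,0) retry=(1,1)
step 5 (T1 LOAD): counter=7 r=(7,0) succ=(1,0) retry=(1,1)
step 6 (T1 CAS): counter=8 r=(7,0) succ=(2,0) retry=(1,1)
step 7 (T2 LOAD): counter=8 r=(7,8) succ=(2,0) retry=(1,1)
step 8 (T2 CAS): counter=9 r=(7,8) succ=(2,1) retry=(1,1)

counter=9 r=(7,8) succ=(2,1) retry=(1,1)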